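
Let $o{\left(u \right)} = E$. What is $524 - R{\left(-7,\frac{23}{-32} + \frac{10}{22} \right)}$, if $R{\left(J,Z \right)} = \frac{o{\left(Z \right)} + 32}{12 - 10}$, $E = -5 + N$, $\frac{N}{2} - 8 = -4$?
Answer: $\frac{1013}{2} \approx 506.5$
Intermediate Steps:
$N = 8$ ($N = 16 + 2 \left(-4\right) = 16 - 8 = 8$)
$E = 3$ ($E = -5 + 8 = 3$)
$o{\left(u \right)} = 3$
$R{\left(J,Z \right)} = \frac{35}{2}$ ($R{\left(J,Z \right)} = \frac{3 + 32}{12 - 10} = \frac{35}{2}$)
$524 - R{\left(-7,\frac{23}{-32} + \frac{10}{22} \right)} = 524 - \frac{35}{2} = \frac{1013}{2}$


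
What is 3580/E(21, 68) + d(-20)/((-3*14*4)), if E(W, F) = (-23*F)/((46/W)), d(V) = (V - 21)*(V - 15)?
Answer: -12905/952 ≈ -13.556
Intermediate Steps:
d(V) = (-21 + V)*(-15 + V)
E(W, F) = -F*W/2 (E(W, F) = (-23*F)*(W/46) = -F*W/2)
3580/E(21, 68) + d(-20)/((-3*14*4)) = 3580/((-½*68*21)) + (315 + (-20)² - 36*(-20))/((-3*14*4)) = 3580/(-714) + (315 + 400 + 720)/((-42*4)) = 3580*(-1/714) + 1435/(-168) = -1790/357 + 1435*(-1/168) = -1790/357 - 205/24 = -12905/952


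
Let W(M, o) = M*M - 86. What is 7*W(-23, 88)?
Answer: 3101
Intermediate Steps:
W(M, o) = -86 + M² (W(M, o) = M² - 86 = -86 + M²)
7*W(-23, 88) = 7*(-86 + (-23)²) = 7*(-86 + 529) = 7*443 = 3101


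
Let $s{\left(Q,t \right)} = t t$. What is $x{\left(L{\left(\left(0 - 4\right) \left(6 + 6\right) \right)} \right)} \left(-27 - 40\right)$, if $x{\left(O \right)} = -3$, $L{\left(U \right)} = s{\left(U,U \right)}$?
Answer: $201$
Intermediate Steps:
$s{\left(Q,t \right)} = t^{2}$
$L{\left(U \right)} = U^{2}$
$x{\left(L{\left(\left(0 - 4\right) \left(6 + 6\right) \right)} \right)} \left(-27 - 40\right) = - 3 \left(-27 - 40\right) = \left(-3\right) \left(-67\right) = 201$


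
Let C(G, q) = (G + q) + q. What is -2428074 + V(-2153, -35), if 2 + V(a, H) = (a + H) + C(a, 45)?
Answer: -2432327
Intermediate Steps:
C(G, q) = G + 2*q
V(a, H) = 88 + H + 2*a (V(a, H) = -2 + ((a + H) + (a + 2*45)) = -2 + ((H + a) + (a + 90)) = -2 + ((H + a) + (90 + a)) = -2 + (90 + H + 2*a) = 88 + H + 2*a)
-2428074 + V(-2153, -35) = -2428074 + (88 - 35 + 2*(-2153)) = -2428074 + (88 - 35 - 4306) = -2428074 - 4253 = -2432327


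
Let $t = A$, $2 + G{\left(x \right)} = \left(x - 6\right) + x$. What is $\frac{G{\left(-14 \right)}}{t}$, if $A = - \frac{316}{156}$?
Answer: $\frac{1404}{79} \approx 17.772$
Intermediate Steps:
$G{\left(x \right)} = -8 + 2 x$ ($G{\left(x \right)} = -2 + \left(\left(x - 6\right) + x\right) = -2 + \left(\left(-6 + x\right) + x\right) = -2 + \left(-6 + 2 x\right) = -8 + 2 x$)
$A = - \frac{79}{39}$ ($A = \left(-316\right) \frac{1}{156} = - \frac{79}{39} \approx -2.0256$)
$t = - \frac{79}{39} \approx -2.0256$
$\frac{G{\left(-14 \right)}}{t} = \frac{-8 + 2 \left(-14\right)}{- \frac{79}{39}} = \left(-8 - 28\right) \left(- \frac{39}{79}\right) = \left(-36\right) \left(- \frac{39}{79}\right) = \frac{1404}{79}$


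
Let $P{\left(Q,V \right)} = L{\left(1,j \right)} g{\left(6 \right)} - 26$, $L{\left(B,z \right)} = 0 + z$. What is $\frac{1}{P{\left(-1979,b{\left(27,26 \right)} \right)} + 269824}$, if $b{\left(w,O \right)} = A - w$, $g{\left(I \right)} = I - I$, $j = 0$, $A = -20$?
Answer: $\frac{1}{269798} \approx 3.7065 \cdot 10^{-6}$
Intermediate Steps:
$L{\left(B,z \right)} = z$
$g{\left(I \right)} = 0$
$b{\left(w,O \right)} = -20 - w$
$P{\left(Q,V \right)} = -26$ ($P{\left(Q,V \right)} = 0 \cdot 0 - 26 = 0 - 26 = -26$)
$\frac{1}{P{\left(-1979,b{\left(27,26 \right)} \right)} + 269824} = \frac{1}{-26 + 269824} = \frac{1}{269798}$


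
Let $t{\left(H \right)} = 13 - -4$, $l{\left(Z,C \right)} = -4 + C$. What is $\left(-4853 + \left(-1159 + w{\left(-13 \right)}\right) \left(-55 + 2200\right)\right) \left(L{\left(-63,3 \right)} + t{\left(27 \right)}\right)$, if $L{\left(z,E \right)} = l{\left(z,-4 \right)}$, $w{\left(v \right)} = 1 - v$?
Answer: $-22147902$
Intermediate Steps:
$t{\left(H \right)} = 17$ ($t{\left(H \right)} = 13 + 4 = 17$)
$L{\left(z,E \right)} = -8$ ($L{\left(z,E \right)} = -4 - 4 = -8$)
$\left(-4853 + \left(-1159 + w{\left(-13 \right)}\right) \left(-55 + 2200\right)\right) \left(L{\left(-63,3 \right)} + t{\left(27 \right)}\right) = \left(-4853 + \left(-1159 + \left(1 - -13\right)\right) \left(-55 + 2200\right)\right) \left(-8 + 17\right) = \left(-4853 + \left(-1159 + \left(1 + 13\right)\right) 2145\right) 9 = \left(-4853 + \left(-1159 + 14\right) 2145\right) 9 = \left(-4853 - 2456025\right) 9 = \left(-2460878\right) 9 = -22147902$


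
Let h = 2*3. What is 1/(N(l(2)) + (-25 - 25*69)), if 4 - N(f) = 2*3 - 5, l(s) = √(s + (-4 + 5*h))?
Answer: -1/1747 ≈ -0.00057241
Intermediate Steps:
h = 6
l(s) = √(26 + s) (l(s) = √(s + (-4 + 5*6)) = √(s + (-4 + 30)) = √(s + 26) = √(26 + s))
N(f) = 3 (N(f) = 4 - (2*3 - 5) = 4 - (6 - 5) = 4 - 1*1 = 4 - 1 = 3)
1/(N(l(2)) + (-25 - 25*69)) = 1/(3 + (-25 - 25*69)) = 1/(3 + (-25 - 1725)) = 1/(3 - 1750) = 1/(-1747) = -1/1747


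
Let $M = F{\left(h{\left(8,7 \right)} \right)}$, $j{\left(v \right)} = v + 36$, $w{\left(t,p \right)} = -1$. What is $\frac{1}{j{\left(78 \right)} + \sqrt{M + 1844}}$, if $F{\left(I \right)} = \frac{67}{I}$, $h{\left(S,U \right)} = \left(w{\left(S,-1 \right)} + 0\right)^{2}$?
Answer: $\frac{38}{3695} - \frac{7 \sqrt{39}}{11085} \approx 0.0063405$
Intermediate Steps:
$j{\left(v \right)} = 36 + v$
$h{\left(S,U \right)} = 1$ ($h{\left(S,U \right)} = \left(-1 + 0\right)^{2} = \left(-1\right)^{2} = 1$)
$M = 67$ ($M = \frac{67}{1} = 67 \cdot 1 = 67$)
$\frac{1}{j{\left(78 \right)} + \sqrt{M + 1844}} = \frac{1}{\left(36 + 78\right) + \sqrt{67 + 1844}} = \frac{1}{114 + \sqrt{1911}} = \frac{1}{114 + 7 \sqrt{39}}$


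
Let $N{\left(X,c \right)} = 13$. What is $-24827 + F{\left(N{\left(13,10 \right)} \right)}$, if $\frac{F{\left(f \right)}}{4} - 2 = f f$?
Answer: $-24143$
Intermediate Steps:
$F{\left(f \right)} = 8 + 4 f^{2}$ ($F{\left(f \right)} = 8 + 4 f f = 8 + 4 f^{2}$)
$-24827 + F{\left(N{\left(13,10 \right)} \right)} = -24827 + \left(8 + 4 \cdot 13^{2}\right) = -24827 + \left(8 + 4 \cdot 169\right) = -24827 + \left(8 + 676\right) = -24827 + 684 = -24143$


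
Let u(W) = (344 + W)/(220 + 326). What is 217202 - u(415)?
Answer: 39530511/182 ≈ 2.1720e+5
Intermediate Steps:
u(W) = 172/273 + W/546 (u(W) = (344 + W)/546 = (344 + W)*(1/546) = 172/273 + W/546)
217202 - u(415) = 217202 - (172/273 + (1/546)*415) = 217202 - (172/273 + 415/546) = 217202 - 1*253/182 = 217202 - 253/182 = 39530511/182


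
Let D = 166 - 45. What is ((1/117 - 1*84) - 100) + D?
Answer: -7370/117 ≈ -62.991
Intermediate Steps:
D = 121
((1/117 - 1*84) - 100) + D = ((1/117 - 1*84) - 100) + 121 = ((1/117 - 84) - 100) + 121 = (-9827/117 - 100) + 121 = -21527/117 + 121 = -7370/117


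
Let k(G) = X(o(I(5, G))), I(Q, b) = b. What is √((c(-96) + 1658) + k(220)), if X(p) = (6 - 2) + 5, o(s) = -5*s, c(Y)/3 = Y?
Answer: √1379 ≈ 37.135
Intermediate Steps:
c(Y) = 3*Y
X(p) = 9 (X(p) = 4 + 5 = 9)
k(G) = 9
√((c(-96) + 1658) + k(220)) = √((3*(-96) + 1658) + 9) = √((-288 + 1658) + 9) = √(1370 + 9) = √1379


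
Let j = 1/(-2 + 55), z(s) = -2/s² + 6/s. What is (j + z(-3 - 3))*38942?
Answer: -19256819/477 ≈ -40371.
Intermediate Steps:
z(s) = -2/s² + 6/s
j = 1/53 ≈ 0.018868
(j + z(-3 - 3))*38942 = (1/53 + 2*(-1 + 3*(-3 - 3))/(-3 - 3)²)*38942 = (1/53 + 2*(-1 + 3*(-6))/(-6)²)*38942 = (1/53 + 2*(1/36)*(-1 - 18))*38942 = (1/53 + 2*(1/36)*(-19))*38942 = (1/53 - 19/18)*38942 = -989/954*38942 = -19256819/477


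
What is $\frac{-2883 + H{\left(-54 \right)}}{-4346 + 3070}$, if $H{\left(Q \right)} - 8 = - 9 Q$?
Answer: $\frac{2389}{1276} \approx 1.8723$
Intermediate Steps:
$H{\left(Q \right)} = 8 - 9 Q$
$\frac{-2883 + H{\left(-54 \right)}}{-4346 + 3070} = \frac{-2883 + \left(8 - -486\right)}{-4346 + 3070} = \frac{-2883 + \left(8 + 486\right)}{-1276} = \left(-2883 + 494\right) \left(- \frac{1}{1276}\right) = \left(-2389\right) \left(- \frac{1}{1276}\right) = \frac{2389}{1276}$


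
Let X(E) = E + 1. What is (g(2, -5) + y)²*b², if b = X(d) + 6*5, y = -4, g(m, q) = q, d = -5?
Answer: 54756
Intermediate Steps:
X(E) = 1 + E
b = 26 (b = (1 - 5) + 6*5 = -4 + 30 = 26)
(g(2, -5) + y)²*b² = (-5 - 4)²*26² = (-9)²*676 = 81*676 = 54756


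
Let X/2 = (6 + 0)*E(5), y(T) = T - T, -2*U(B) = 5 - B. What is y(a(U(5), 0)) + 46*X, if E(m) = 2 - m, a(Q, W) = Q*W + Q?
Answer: -1656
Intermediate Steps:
U(B) = -5/2 + B/2 (U(B) = -(5 - B)/2 = -5/2 + B/2)
a(Q, W) = Q + Q*W
y(T) = 0
X = -36 (X = 2*((6 + 0)*(2 - 1*5)) = 2*(6*(2 - 5)) = 2*(6*(-3)) = 2*(-18) = -36)
y(a(U(5), 0)) + 46*X = 0 + 46*(-36) = 0 - 1656 = -1656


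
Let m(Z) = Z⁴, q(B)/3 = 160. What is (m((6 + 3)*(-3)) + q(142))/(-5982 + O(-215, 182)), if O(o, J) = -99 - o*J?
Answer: 531921/33049 ≈ 16.095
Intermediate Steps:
q(B) = 480 (q(B) = 3*160 = 480)
O(o, J) = -99 - J*o
(m((6 + 3)*(-3)) + q(142))/(-5982 + O(-215, 182)) = (((6 + 3)*(-3))⁴ + 480)/(-5982 + (-99 - 1*182*(-215))) = ((9*(-3))⁴ + 480)/(-5982 + (-99 + 39130)) = ((-27)⁴ + 480)/(-5982 + 39031) = (531441 + 480)/33049 = 531921*(1/33049) = 531921/33049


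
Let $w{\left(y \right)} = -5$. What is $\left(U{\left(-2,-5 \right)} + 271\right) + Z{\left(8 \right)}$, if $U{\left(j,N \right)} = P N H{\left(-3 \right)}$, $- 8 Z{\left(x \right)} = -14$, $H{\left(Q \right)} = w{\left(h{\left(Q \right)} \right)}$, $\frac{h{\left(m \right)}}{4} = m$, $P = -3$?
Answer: $\frac{791}{4} \approx 197.75$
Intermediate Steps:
$h{\left(m \right)} = 4 m$
$H{\left(Q \right)} = -5$
$Z{\left(x \right)} = \frac{7}{4}$ ($Z{\left(x \right)} = \left(- \frac{1}{8}\right) \left(-14\right) = \frac{7}{4}$)
$U{\left(j,N \right)} = 15 N$ ($U{\left(j,N \right)} = - 3 N \left(-5\right) = 15 N$)
$\left(U{\left(-2,-5 \right)} + 271\right) + Z{\left(8 \right)} = \left(15 \left(-5\right) + 271\right) + \frac{7}{4} = \left(-75 + 271\right) + \frac{7}{4} = 196 + \frac{7}{4} = \frac{791}{4}$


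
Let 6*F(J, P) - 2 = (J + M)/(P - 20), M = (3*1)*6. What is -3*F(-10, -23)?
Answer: -39/43 ≈ -0.90698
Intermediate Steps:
M = 18 (M = 3*6 = 18)
F(J, P) = 1/3 + (18 + J)/(6*(-20 + P)) (F(J, P) = 1/3 + ((J + 18)/(P - 20))/6 = 1/3 + ((18 + J)/(-20 + P))/6 = 1/3 + (18 + J)/(6*(-20 + P)))
-3*F(-10, -23) = -(-22 - 10 + 2*(-23))/(2*(-20 - 23)) = -(-22 - 10 - 46)/(2*(-43)) = -(-1)*(-78)/(2*43) = -3*13/43 = -39/43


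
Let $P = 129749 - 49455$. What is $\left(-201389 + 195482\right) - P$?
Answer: $-86201$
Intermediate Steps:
$P = 80294$ ($P = 129749 - 49455 = 80294$)
$\left(-201389 + 195482\right) - P = \left(-201389 + 195482\right) - 80294 = -5907 - 80294 = -86201$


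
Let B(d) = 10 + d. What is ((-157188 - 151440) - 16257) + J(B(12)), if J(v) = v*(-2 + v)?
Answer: -324445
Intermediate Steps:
((-157188 - 151440) - 16257) + J(B(12)) = ((-157188 - 151440) - 16257) + (10 + 12)*(-2 + (10 + 12)) = (-308628 - 16257) + 22*(-2 + 22) = -324885 + 22*20 = -324885 + 440 = -324445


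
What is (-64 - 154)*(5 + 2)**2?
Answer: -10682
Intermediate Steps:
(-64 - 154)*(5 + 2)**2 = -218*7**2 = -218*49 = -10682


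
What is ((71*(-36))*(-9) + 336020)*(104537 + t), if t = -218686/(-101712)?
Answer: 18353179202090/489 ≈ 3.7532e+10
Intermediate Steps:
t = 8411/3912 (t = -218686*(-1/101712) = 8411/3912 ≈ 2.1501)
((71*(-36))*(-9) + 336020)*(104537 + t) = ((71*(-36))*(-9) + 336020)*(104537 + 8411/3912) = (-2556*(-9) + 336020)*(408957155/3912) = (23004 + 336020)*(408957155/3912) = 359024*(408957155/3912) = 18353179202090/489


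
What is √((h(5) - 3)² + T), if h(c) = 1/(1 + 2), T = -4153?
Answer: I*√37313/3 ≈ 64.389*I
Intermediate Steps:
h(c) = ⅓ (h(c) = 1/3 = ⅓)
√((h(5) - 3)² + T) = √((⅓ - 3)² - 4153) = √((-8/3)² - 4153) = √(64/9 - 4153) = √(-37313/9) = I*√37313/3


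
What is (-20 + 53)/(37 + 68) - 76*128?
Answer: -340469/35 ≈ -9727.7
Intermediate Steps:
(-20 + 53)/(37 + 68) - 76*128 = 33/105 - 9728 = 33*(1/105) - 9728 = 11/35 - 9728 = -340469/35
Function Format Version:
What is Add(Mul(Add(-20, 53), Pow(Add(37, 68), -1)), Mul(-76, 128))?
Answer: Rational(-340469, 35) ≈ -9727.7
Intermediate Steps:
Add(Mul(Add(-20, 53), Pow(Add(37, 68), -1)), Mul(-76, 128)) = Add(Mul(33, Pow(105, -1)), -9728) = Add(Mul(33, Rational(1, 105)), -9728) = Add(Rational(11, 35), -9728) = Rational(-340469, 35)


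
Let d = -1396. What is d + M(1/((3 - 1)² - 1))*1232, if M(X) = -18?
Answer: -23572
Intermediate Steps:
d + M(1/((3 - 1)² - 1))*1232 = -1396 - 18*1232 = -1396 - 22176 = -23572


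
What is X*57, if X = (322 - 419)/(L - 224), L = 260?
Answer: -1843/12 ≈ -153.58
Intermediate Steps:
X = -97/36 (X = (322 - 419)/(260 - 224) = -97/36 ≈ -2.6944)
X*57 = -97/36*57 = -1843/12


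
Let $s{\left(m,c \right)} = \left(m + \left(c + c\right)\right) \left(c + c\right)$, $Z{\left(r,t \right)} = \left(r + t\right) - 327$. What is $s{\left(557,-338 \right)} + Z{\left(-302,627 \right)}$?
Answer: $80442$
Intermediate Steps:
$Z{\left(r,t \right)} = -327 + r + t$
$s{\left(m,c \right)} = 2 c \left(m + 2 c\right)$ ($s{\left(m,c \right)} = \left(m + 2 c\right) 2 c = 2 c \left(m + 2 c\right)$)
$s{\left(557,-338 \right)} + Z{\left(-302,627 \right)} = 2 \left(-338\right) \left(557 + 2 \left(-338\right)\right) - 2 = 2 \left(-338\right) \left(557 - 676\right) - 2 = 2 \left(-338\right) \left(-119\right) - 2 = 80444 - 2 = 80442$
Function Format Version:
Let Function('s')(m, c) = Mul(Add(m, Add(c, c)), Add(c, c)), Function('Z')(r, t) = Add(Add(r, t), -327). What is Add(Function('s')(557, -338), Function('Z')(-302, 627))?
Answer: 80442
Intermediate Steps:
Function('Z')(r, t) = Add(-327, r, t)
Function('s')(m, c) = Mul(2, c, Add(m, Mul(2, c))) (Function('s')(m, c) = Mul(Add(m, Mul(2, c)), Mul(2, c)) = Mul(2, c, Add(m, Mul(2, c))))
Add(Function('s')(557, -338), Function('Z')(-302, 627)) = Add(Mul(2, -338, Add(557, Mul(2, -338))), Add(-327, -302, 627)) = Add(Mul(2, -338, Add(557, -676)), -2) = Add(Mul(2, -338, -119), -2) = Add(80444, -2) = 80442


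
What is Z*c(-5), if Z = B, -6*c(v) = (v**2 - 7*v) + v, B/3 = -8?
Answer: 220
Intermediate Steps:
B = -24 (B = 3*(-8) = -24)
c(v) = v - v**2/6 (c(v) = -((v**2 - 7*v) + v)/6 = -(v**2 - 6*v)/6 = v - v**2/6)
Z = -24
Z*c(-5) = -4*(-5)*(6 - 1*(-5)) = -4*(-5)*(6 + 5) = -4*(-5)*11 = -24*(-55/6) = 220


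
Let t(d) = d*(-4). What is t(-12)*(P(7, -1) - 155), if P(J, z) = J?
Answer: -7104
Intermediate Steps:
t(d) = -4*d
t(-12)*(P(7, -1) - 155) = (-4*(-12))*(7 - 155) = 48*(-148) = -7104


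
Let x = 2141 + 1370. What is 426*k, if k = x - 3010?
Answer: 213426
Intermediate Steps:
x = 3511
k = 501 (k = 3511 - 3010 = 501)
426*k = 426*501 = 213426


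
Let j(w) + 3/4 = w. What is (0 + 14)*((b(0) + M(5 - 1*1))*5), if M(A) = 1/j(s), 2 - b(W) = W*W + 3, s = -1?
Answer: -110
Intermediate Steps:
j(w) = -¾ + w
b(W) = -1 - W² (b(W) = 2 - (W*W + 3) = 2 - (W² + 3) = 2 - (3 + W²) = 2 + (-3 - W²) = -1 - W²)
M(A) = -4/7 (M(A) = 1/(-¾ - 1) = 1/(-7/4) = -4/7)
(0 + 14)*((b(0) + M(5 - 1*1))*5) = (0 + 14)*(((-1 - 1*0²) - 4/7)*5) = 14*(((-1 - 1*0) - 4/7)*5) = 14*(((-1 + 0) - 4/7)*5) = 14*((-1 - 4/7)*5) = 14*(-11/7*5) = 14*(-55/7) = -110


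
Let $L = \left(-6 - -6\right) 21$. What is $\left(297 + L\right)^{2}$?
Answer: $88209$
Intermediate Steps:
$L = 0$ ($L = \left(-6 + 6\right) 21 = 0 \cdot 21 = 0$)
$\left(297 + L\right)^{2} = \left(297 + 0\right)^{2} = 297^{2} = 88209$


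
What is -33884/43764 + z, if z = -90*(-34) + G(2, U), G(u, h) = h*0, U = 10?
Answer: 33470989/10941 ≈ 3059.2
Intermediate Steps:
G(u, h) = 0
z = 3060 (z = -90*(-34) + 0 = 3060 + 0 = 3060)
-33884/43764 + z = -33884/43764 + 3060 = -33884*1/43764 + 3060 = -8471/10941 + 3060 = 33470989/10941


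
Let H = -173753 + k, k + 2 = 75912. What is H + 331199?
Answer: 233356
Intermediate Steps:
k = 75910 (k = -2 + 75912 = 75910)
H = -97843 (H = -173753 + 75910 = -97843)
H + 331199 = -97843 + 331199 = 233356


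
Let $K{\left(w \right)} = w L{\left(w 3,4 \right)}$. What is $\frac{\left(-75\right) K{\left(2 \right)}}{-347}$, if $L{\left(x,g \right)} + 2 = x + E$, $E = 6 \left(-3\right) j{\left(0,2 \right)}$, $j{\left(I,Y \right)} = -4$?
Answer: $\frac{11400}{347} \approx 32.853$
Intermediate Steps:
$E = 72$ ($E = 6 \left(-3\right) \left(-4\right) = \left(-18\right) \left(-4\right) = 72$)
$L{\left(x,g \right)} = 70 + x$ ($L{\left(x,g \right)} = -2 + \left(x + 72\right) = -2 + \left(72 + x\right) = 70 + x$)
$K{\left(w \right)} = w \left(70 + 3 w\right)$ ($K{\left(w \right)} = w \left(70 + w 3\right) = w \left(70 + 3 w\right)$)
$\frac{\left(-75\right) K{\left(2 \right)}}{-347} = \frac{\left(-75\right) 2 \left(70 + 3 \cdot 2\right)}{-347} = - 75 \cdot 2 \left(70 + 6\right) \left(- \frac{1}{347}\right) = - 75 \cdot 2 \cdot 76 \left(- \frac{1}{347}\right) = \left(-75\right) 152 \left(- \frac{1}{347}\right) = \left(-11400\right) \left(- \frac{1}{347}\right) = \frac{11400}{347}$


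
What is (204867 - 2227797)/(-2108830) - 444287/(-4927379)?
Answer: 1090466855468/1039100465657 ≈ 1.0494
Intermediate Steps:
(204867 - 2227797)/(-2108830) - 444287/(-4927379) = -2022930*(-1/2108830) - 444287*(-1/4927379) = 202293/210883 + 444287/4927379 = 1090466855468/1039100465657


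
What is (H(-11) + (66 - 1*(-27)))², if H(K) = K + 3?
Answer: 7225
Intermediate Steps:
H(K) = 3 + K
(H(-11) + (66 - 1*(-27)))² = ((3 - 11) + (66 - 1*(-27)))² = (-8 + (66 + 27))² = (-8 + 93)² = 85² = 7225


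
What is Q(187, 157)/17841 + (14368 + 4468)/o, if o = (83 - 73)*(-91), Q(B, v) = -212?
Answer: -168122998/8117655 ≈ -20.711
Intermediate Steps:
o = -910 (o = 10*(-91) = -910)
Q(187, 157)/17841 + (14368 + 4468)/o = -212/17841 + (14368 + 4468)/(-910) = -212*1/17841 + 18836*(-1/910) = -212/17841 - 9418/455 = -168122998/8117655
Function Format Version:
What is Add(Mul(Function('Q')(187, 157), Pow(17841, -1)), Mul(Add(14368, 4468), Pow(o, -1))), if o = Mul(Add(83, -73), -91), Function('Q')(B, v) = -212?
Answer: Rational(-168122998, 8117655) ≈ -20.711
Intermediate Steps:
o = -910 (o = Mul(10, -91) = -910)
Add(Mul(Function('Q')(187, 157), Pow(17841, -1)), Mul(Add(14368, 4468), Pow(o, -1))) = Add(Mul(-212, Pow(17841, -1)), Mul(Add(14368, 4468), Pow(-910, -1))) = Add(Mul(-212, Rational(1, 17841)), Mul(18836, Rational(-1, 910))) = Add(Rational(-212, 17841), Rational(-9418, 455)) = Rational(-168122998, 8117655)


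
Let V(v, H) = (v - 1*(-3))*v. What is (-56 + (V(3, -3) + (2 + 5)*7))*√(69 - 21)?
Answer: 44*√3 ≈ 76.210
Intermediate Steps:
V(v, H) = v*(3 + v) (V(v, H) = (v + 3)*v = (3 + v)*v = v*(3 + v))
(-56 + (V(3, -3) + (2 + 5)*7))*√(69 - 21) = (-56 + (3*(3 + 3) + (2 + 5)*7))*√(69 - 21) = (-56 + (3*6 + 7*7))*√48 = (-56 + (18 + 49))*(4*√3) = (-56 + 67)*(4*√3) = 11*(4*√3) = 44*√3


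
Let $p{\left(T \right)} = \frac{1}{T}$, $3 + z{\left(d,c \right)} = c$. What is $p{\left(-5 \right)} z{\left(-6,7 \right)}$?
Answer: $- \frac{4}{5} \approx -0.8$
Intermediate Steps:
$z{\left(d,c \right)} = -3 + c$
$p{\left(-5 \right)} z{\left(-6,7 \right)} = \frac{-3 + 7}{-5} = \left(- \frac{1}{5}\right) 4 = - \frac{4}{5}$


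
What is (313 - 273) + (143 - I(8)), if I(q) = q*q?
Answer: 119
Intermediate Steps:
I(q) = q²
(313 - 273) + (143 - I(8)) = (313 - 273) + (143 - 1*8²) = 40 + (143 - 1*64) = 40 + (143 - 64) = 40 + 79 = 119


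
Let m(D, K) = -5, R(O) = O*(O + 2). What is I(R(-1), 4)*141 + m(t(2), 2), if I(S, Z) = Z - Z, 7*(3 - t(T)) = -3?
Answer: -5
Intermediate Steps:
t(T) = 24/7 (t(T) = 3 - ⅐*(-3) = 3 + 3/7 = 24/7)
R(O) = O*(2 + O)
I(S, Z) = 0
I(R(-1), 4)*141 + m(t(2), 2) = 0*141 - 5 = 0 - 5 = -5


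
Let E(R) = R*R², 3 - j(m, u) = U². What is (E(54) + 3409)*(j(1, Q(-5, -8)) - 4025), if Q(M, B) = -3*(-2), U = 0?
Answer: -647031206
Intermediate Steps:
Q(M, B) = 6
j(m, u) = 3 (j(m, u) = 3 - 1*0² = 3 - 1*0 = 3 + 0 = 3)
E(R) = R³
(E(54) + 3409)*(j(1, Q(-5, -8)) - 4025) = (54³ + 3409)*(3 - 4025) = (157464 + 3409)*(-4022) = 160873*(-4022) = -647031206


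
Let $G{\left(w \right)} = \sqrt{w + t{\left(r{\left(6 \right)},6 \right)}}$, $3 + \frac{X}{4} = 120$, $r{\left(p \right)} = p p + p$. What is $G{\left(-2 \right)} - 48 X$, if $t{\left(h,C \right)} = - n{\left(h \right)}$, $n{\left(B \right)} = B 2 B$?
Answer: $-22464 + i \sqrt{3530} \approx -22464.0 + 59.414 i$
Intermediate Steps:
$r{\left(p \right)} = p + p^{2}$ ($r{\left(p \right)} = p^{2} + p = p + p^{2}$)
$n{\left(B \right)} = 2 B^{2}$ ($n{\left(B \right)} = 2 B B = 2 B^{2}$)
$X = 468$ ($X = -12 + 4 \cdot 120 = -12 + 480 = 468$)
$t{\left(h,C \right)} = - 2 h^{2}$
$G{\left(w \right)} = \sqrt{-3528 + w}$ ($G{\left(w \right)} = \sqrt{w - 2 \left(6 \left(1 + 6\right)\right)^{2}} = \sqrt{w - 2 \left(6 \cdot 7\right)^{2}} = \sqrt{w - 2 \cdot 42^{2}} = \sqrt{w - 3528} = \sqrt{-3528 + w}$)
$G{\left(-2 \right)} - 48 X = \sqrt{-3528 - 2} - 22464 = \sqrt{-3530} - 22464 = i \sqrt{3530} - 22464 = -22464 + i \sqrt{3530}$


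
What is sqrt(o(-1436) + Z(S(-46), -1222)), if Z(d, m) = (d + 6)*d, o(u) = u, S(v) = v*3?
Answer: 2*sqrt(4195) ≈ 129.54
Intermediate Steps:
S(v) = 3*v
Z(d, m) = d*(6 + d) (Z(d, m) = (6 + d)*d = d*(6 + d))
sqrt(o(-1436) + Z(S(-46), -1222)) = sqrt(-1436 + (3*(-46))*(6 + 3*(-46))) = sqrt(-1436 - 138*(6 - 138)) = sqrt(-1436 - 138*(-132)) = sqrt(-1436 + 18216) = sqrt(16780) = 2*sqrt(4195)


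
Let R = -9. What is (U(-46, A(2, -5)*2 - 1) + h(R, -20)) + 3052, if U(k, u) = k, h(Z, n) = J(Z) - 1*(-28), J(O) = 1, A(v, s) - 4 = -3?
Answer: 3035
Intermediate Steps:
A(v, s) = 1 (A(v, s) = 4 - 3 = 1)
h(Z, n) = 29 (h(Z, n) = 1 - 1*(-28) = 1 + 28 = 29)
(U(-46, A(2, -5)*2 - 1) + h(R, -20)) + 3052 = (-46 + 29) + 3052 = -17 + 3052 = 3035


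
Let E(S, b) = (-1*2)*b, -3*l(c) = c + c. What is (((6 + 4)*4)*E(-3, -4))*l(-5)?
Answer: 3200/3 ≈ 1066.7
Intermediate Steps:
l(c) = -2*c/3 (l(c) = -(c + c)/3 = -2*c/3)
E(S, b) = -2*b
(((6 + 4)*4)*E(-3, -4))*l(-5) = (((6 + 4)*4)*(-2*(-4)))*(-⅔*(-5)) = ((10*4)*8)*(10/3) = (40*8)*(10/3) = 320*(10/3) = 3200/3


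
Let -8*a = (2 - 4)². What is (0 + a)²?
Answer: ¼ ≈ 0.25000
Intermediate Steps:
a = -½ (a = -(2 - 4)²/8 = -⅛*(-2)² = -⅛*4 = -½ ≈ -0.50000)
(0 + a)² = (0 - ½)² = (-½)² = ¼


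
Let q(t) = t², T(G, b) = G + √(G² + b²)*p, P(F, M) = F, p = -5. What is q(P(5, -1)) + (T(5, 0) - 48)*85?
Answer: -5755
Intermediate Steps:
T(G, b) = G - 5*√(G² + b²) (T(G, b) = G + √(G² + b²)*(-5) = G - 5*√(G² + b²))
q(P(5, -1)) + (T(5, 0) - 48)*85 = 5² + ((5 - 5*√(5² + 0²)) - 48)*85 = 25 + ((5 - 5*√(25 + 0)) - 48)*85 = 25 + ((5 - 5*√25) - 48)*85 = 25 + ((5 - 5*5) - 48)*85 = 25 + ((5 - 25) - 48)*85 = 25 + (-20 - 48)*85 = 25 - 68*85 = 25 - 5780 = -5755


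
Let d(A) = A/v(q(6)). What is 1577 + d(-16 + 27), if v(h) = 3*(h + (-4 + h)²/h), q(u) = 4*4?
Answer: 118286/75 ≈ 1577.1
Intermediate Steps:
q(u) = 16
v(h) = 3*h + 3*(-4 + h)²/h (v(h) = 3*(h + (-4 + h)²/h) = 3*h + 3*(-4 + h)²/h)
d(A) = A/75 (d(A) = A/(-24 + 6*16 + 48/16) = A/(-24 + 96 + 48*(1/16)) = A/(-24 + 96 + 3) = A/75)
1577 + d(-16 + 27) = 1577 + (-16 + 27)/75 = 1577 + (1/75)*11 = 1577 + 11/75 = 118286/75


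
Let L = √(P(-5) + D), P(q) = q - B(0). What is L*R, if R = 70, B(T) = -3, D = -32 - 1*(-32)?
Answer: 70*I*√2 ≈ 98.995*I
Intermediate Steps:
D = 0 (D = -32 + 32 = 0)
P(q) = 3 + q (P(q) = q - 1*(-3) = q + 3 = 3 + q)
L = I*√2 (L = √((3 - 5) + 0) = √(-2 + 0) = √(-2) = I*√2 ≈ 1.4142*I)
L*R = (I*√2)*70 = 70*I*√2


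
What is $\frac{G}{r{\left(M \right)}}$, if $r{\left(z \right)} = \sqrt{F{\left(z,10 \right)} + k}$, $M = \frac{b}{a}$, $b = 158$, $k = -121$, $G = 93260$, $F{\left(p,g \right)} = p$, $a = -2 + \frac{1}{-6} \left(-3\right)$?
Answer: $- \frac{93260 i \sqrt{2037}}{679} \approx - 6199.0 i$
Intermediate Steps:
$a = - \frac{3}{2}$ ($a = -2 - - \frac{1}{2} = -2 + \frac{1}{2} = - \frac{3}{2} \approx -1.5$)
$M = - \frac{316}{3}$ ($M = \frac{158}{- \frac{3}{2}} = 158 \left(- \frac{2}{3}\right) = - \frac{316}{3} \approx -105.33$)
$r{\left(z \right)} = \sqrt{-121 + z}$ ($r{\left(z \right)} = \sqrt{z - 121} = \sqrt{-121 + z}$)
$\frac{G}{r{\left(M \right)}} = \frac{93260}{\sqrt{-121 - \frac{316}{3}}} = \frac{93260}{\sqrt{- \frac{679}{3}}} = \frac{93260}{\frac{1}{3} i \sqrt{2037}} = 93260 \left(- \frac{i \sqrt{2037}}{679}\right) = - \frac{93260 i \sqrt{2037}}{679}$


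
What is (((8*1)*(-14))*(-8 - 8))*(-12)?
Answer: -21504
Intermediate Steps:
(((8*1)*(-14))*(-8 - 8))*(-12) = ((8*(-14))*(-16))*(-12) = -112*(-16)*(-12) = 1792*(-12) = -21504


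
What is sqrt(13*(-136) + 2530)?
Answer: sqrt(762) ≈ 27.604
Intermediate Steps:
sqrt(13*(-136) + 2530) = sqrt(-1768 + 2530) = sqrt(762)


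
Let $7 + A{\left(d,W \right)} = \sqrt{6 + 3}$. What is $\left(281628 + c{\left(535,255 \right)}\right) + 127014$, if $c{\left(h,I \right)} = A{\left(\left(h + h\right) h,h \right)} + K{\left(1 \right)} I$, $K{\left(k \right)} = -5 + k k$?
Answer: $407618$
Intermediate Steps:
$A{\left(d,W \right)} = -4$ ($A{\left(d,W \right)} = -7 + \sqrt{6 + 3} = -7 + \sqrt{9} = -7 + 3 = -4$)
$K{\left(k \right)} = -5 + k^{2}$
$c{\left(h,I \right)} = -4 - 4 I$ ($c{\left(h,I \right)} = -4 + \left(-5 + 1^{2}\right) I = -4 + \left(-5 + 1\right) I = -4 - 4 I$)
$\left(281628 + c{\left(535,255 \right)}\right) + 127014 = \left(281628 - 1024\right) + 127014 = 280604 + 127014 = 407618$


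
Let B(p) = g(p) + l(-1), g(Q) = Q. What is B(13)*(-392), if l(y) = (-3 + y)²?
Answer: -11368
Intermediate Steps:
B(p) = 16 + p (B(p) = p + (-3 - 1)² = p + (-4)² = p + 16 = 16 + p)
B(13)*(-392) = (16 + 13)*(-392) = 29*(-392) = -11368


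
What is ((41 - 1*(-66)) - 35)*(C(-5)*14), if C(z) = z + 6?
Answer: 1008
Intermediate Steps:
C(z) = 6 + z
((41 - 1*(-66)) - 35)*(C(-5)*14) = ((41 - 1*(-66)) - 35)*((6 - 5)*14) = ((41 + 66) - 35)*(1*14) = (107 - 35)*14 = 72*14 = 1008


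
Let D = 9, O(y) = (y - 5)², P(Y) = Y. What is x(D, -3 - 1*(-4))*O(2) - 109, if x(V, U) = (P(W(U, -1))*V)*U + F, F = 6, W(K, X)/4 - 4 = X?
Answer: 917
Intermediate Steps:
W(K, X) = 16 + 4*X
O(y) = (-5 + y)²
x(V, U) = 6 + 12*U*V (x(V, U) = ((16 + 4*(-1))*V)*U + 6 = ((16 - 4)*V)*U + 6 = (12*V)*U + 6 = 12*U*V + 6 = 6 + 12*U*V)
x(D, -3 - 1*(-4))*O(2) - 109 = (6 + 12*(-3 - 1*(-4))*9)*(-5 + 2)² - 109 = (6 + 12*(-3 + 4)*9)*(-3)² - 109 = (6 + 12*1*9)*9 - 109 = (6 + 108)*9 - 109 = 114*9 - 109 = 1026 - 109 = 917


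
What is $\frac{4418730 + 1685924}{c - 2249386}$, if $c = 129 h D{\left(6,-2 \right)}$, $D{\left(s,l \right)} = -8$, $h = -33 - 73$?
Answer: $- \frac{3052327}{1069997} \approx -2.8526$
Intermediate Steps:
$h = -106$ ($h = -33 - 73 = -106$)
$c = 109392$ ($c = 129 \left(-106\right) \left(-8\right) = \left(-13674\right) \left(-8\right) = 109392$)
$\frac{4418730 + 1685924}{c - 2249386} = \frac{4418730 + 1685924}{109392 - 2249386} = \frac{6104654}{109392 - 2249386} = \frac{6104654}{-2139994} = 6104654 \left(- \frac{1}{2139994}\right) = - \frac{3052327}{1069997}$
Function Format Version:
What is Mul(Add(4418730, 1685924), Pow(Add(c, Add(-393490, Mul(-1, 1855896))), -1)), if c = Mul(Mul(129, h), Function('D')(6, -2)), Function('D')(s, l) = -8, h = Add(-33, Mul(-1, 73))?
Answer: Rational(-3052327, 1069997) ≈ -2.8526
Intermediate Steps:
h = -106 (h = Add(-33, -73) = -106)
c = 109392 (c = Mul(Mul(129, -106), -8) = Mul(-13674, -8) = 109392)
Mul(Add(4418730, 1685924), Pow(Add(c, Add(-393490, Mul(-1, 1855896))), -1)) = Mul(Add(4418730, 1685924), Pow(Add(109392, Add(-393490, Mul(-1, 1855896))), -1)) = Mul(6104654, Pow(Add(109392, Add(-393490, -1855896)), -1)) = Mul(6104654, Pow(Add(109392, -2249386), -1)) = Mul(6104654, Pow(-2139994, -1)) = Mul(6104654, Rational(-1, 2139994)) = Rational(-3052327, 1069997)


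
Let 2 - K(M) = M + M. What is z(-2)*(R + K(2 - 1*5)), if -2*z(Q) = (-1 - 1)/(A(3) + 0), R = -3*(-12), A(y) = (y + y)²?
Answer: 11/9 ≈ 1.2222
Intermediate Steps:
A(y) = 4*y² (A(y) = (2*y)² = 4*y²)
R = 36
K(M) = 2 - 2*M (K(M) = 2 - (M + M) = 2 - 2*M)
z(Q) = 1/36 (z(Q) = -(-1 - 1)/(2*(4*3² + 0)) = -(-1)/(4*9 + 0) = -(-1)/(36 + 0) = -(-1)/36 = -½*(-1/18) = 1/36)
z(-2)*(R + K(2 - 1*5)) = (36 + (2 - 2*(2 - 1*5)))/36 = (36 + (2 - 2*(2 - 5)))/36 = (36 + (2 - 2*(-3)))/36 = (36 + (2 + 6))/36 = (36 + 8)/36 = (1/36)*44 = 11/9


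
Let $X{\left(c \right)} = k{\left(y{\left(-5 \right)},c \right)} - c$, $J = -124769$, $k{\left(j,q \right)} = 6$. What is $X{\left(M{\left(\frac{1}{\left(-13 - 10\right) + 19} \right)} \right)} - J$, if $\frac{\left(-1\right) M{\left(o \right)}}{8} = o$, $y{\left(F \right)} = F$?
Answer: $124773$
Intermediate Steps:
$M{\left(o \right)} = - 8 o$
$X{\left(c \right)} = 6 - c$
$X{\left(M{\left(\frac{1}{\left(-13 - 10\right) + 19} \right)} \right)} - J = \left(6 - - \frac{8}{\left(-13 - 10\right) + 19}\right) - -124769 = \left(6 - - \frac{8}{-23 + 19}\right) + 124769 = \left(6 - - \frac{8}{-4}\right) + 124769 = \left(6 - \left(-8\right) \left(- \frac{1}{4}\right)\right) + 124769 = \left(6 - 2\right) + 124769 = 4 + 124769 = 124773$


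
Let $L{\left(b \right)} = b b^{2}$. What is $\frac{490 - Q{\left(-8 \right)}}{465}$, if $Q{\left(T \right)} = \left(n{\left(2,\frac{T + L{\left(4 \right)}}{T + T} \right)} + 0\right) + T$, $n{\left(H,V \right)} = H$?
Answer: $\frac{16}{15} \approx 1.0667$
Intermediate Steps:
$L{\left(b \right)} = b^{3}$
$Q{\left(T \right)} = 2 + T$ ($Q{\left(T \right)} = \left(2 + 0\right) + T = 2 + T$)
$\frac{490 - Q{\left(-8 \right)}}{465} = \frac{490 - \left(2 - 8\right)}{465} = \left(490 - -6\right) \frac{1}{465} = \left(490 + 6\right) \frac{1}{465} = 496 \cdot \frac{1}{465} = \frac{16}{15}$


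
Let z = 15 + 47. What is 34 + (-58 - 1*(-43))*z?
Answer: -896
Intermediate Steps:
z = 62
34 + (-58 - 1*(-43))*z = 34 + (-58 - 1*(-43))*62 = 34 + (-58 + 43)*62 = 34 - 15*62 = 34 - 930 = -896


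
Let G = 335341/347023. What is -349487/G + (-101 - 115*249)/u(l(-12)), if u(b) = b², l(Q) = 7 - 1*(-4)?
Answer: -14684519650297/40576261 ≈ -3.6190e+5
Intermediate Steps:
l(Q) = 11 (l(Q) = 7 + 4 = 11)
G = 335341/347023 (G = 335341*(1/347023) = 335341/347023 ≈ 0.96634)
-349487/G + (-101 - 115*249)/u(l(-12)) = -349487/335341/347023 + (-101 - 115*249)/(11²) = -349487*347023/335341 + (-101 - 28635)/121 = -121280027201/335341 - 28736*1/121 = -121280027201/335341 - 28736/121 = -14684519650297/40576261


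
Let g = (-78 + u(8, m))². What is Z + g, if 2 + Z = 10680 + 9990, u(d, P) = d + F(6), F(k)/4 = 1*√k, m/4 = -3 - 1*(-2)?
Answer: 25664 - 560*√6 ≈ 24292.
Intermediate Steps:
m = -4 (m = 4*(-3 - 1*(-2)) = 4*(-3 + 2) = 4*(-1) = -4)
F(k) = 4*√k (F(k) = 4*(1*√k) = 4*√k)
u(d, P) = d + 4*√6
Z = 20668 (Z = -2 + (10680 + 9990) = -2 + 20670 = 20668)
g = (-70 + 4*√6)² (g = (-78 + (8 + 4*√6))² = (-70 + 4*√6)² ≈ 3624.3)
Z + g = 20668 + (4996 - 560*√6) = 25664 - 560*√6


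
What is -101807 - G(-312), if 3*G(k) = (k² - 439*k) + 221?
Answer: -539954/3 ≈ -1.7998e+5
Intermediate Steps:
G(k) = 221/3 - 439*k/3 + k²/3 (G(k) = ((k² - 439*k) + 221)/3 = (221 + k² - 439*k)/3 = 221/3 - 439*k/3 + k²/3)
-101807 - G(-312) = -101807 - (221/3 - 439/3*(-312) + (⅓)*(-312)²) = -101807 - (221/3 + 45656 + (⅓)*97344) = -101807 - (221/3 + 45656 + 32448) = -101807 - 1*234533/3 = -101807 - 234533/3 = -539954/3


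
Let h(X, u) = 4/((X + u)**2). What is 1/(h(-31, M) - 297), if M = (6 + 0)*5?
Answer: -1/293 ≈ -0.0034130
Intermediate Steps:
M = 30 (M = 6*5 = 30)
h(X, u) = 4/(X + u)**2
1/(h(-31, M) - 297) = 1/(4/(-31 + 30)**2 - 297) = 1/(4/(-1)**2 - 297) = 1/(4*1 - 297) = 1/(4 - 297) = 1/(-293) = -1/293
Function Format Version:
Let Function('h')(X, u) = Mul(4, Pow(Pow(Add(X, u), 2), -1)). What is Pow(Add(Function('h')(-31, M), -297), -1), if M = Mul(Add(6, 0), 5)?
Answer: Rational(-1, 293) ≈ -0.0034130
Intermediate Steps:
M = 30 (M = Mul(6, 5) = 30)
Function('h')(X, u) = Mul(4, Pow(Add(X, u), -2))
Pow(Add(Function('h')(-31, M), -297), -1) = Pow(Add(Mul(4, Pow(Add(-31, 30), -2)), -297), -1) = Pow(Add(Mul(4, Pow(-1, -2)), -297), -1) = Pow(Add(Mul(4, 1), -297), -1) = Pow(Add(4, -297), -1) = Pow(-293, -1) = Rational(-1, 293)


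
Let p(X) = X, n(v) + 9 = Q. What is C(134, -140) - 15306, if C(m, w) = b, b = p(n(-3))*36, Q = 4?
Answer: -15486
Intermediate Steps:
n(v) = -5 (n(v) = -9 + 4 = -5)
b = -180 (b = -5*36 = -180)
C(m, w) = -180
C(134, -140) - 15306 = -180 - 15306 = -15486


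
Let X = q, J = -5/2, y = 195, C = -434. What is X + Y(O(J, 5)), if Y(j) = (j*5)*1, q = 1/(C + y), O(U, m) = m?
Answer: 5974/239 ≈ 24.996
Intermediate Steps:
J = -5/2 (J = -5*1/2 = -5/2 ≈ -2.5000)
q = -1/239 (q = 1/(-434 + 195) = 1/(-239) = -1/239 ≈ -0.0041841)
Y(j) = 5*j (Y(j) = (5*j)*1 = 5*j)
X = -1/239 ≈ -0.0041841
X + Y(O(J, 5)) = -1/239 + 5*5 = -1/239 + 25 = 5974/239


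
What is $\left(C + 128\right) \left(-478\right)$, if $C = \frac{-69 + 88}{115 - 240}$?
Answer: $- \frac{7638918}{125} \approx -61111.0$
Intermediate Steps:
$C = - \frac{19}{125}$ ($C = \frac{19}{-125} = 19 \left(- \frac{1}{125}\right) = - \frac{19}{125} \approx -0.152$)
$\left(C + 128\right) \left(-478\right) = \left(- \frac{19}{125} + 128\right) \left(-478\right) = \frac{15981}{125} \left(-478\right) = - \frac{7638918}{125}$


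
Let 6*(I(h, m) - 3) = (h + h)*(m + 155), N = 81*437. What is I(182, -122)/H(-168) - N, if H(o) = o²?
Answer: -999042923/28224 ≈ -35397.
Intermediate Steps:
N = 35397
I(h, m) = 3 + h*(155 + m)/3 (I(h, m) = 3 + ((h + h)*(m + 155))/6 = 3 + ((2*h)*(155 + m))/6 = 3 + (2*h*(155 + m))/6 = 3 + h*(155 + m)/3)
I(182, -122)/H(-168) - N = (3 + (155/3)*182 + (⅓)*182*(-122))/((-168)²) - 1*35397 = (3 + 28210/3 - 22204/3)/28224 - 35397 = 2005*(1/28224) - 35397 = 2005/28224 - 35397 = -999042923/28224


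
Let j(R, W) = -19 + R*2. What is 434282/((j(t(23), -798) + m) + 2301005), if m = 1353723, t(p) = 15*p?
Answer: 434282/3655399 ≈ 0.11881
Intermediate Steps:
j(R, W) = -19 + 2*R
434282/((j(t(23), -798) + m) + 2301005) = 434282/(((-19 + 2*(15*23)) + 1353723) + 2301005) = 434282/(((-19 + 2*345) + 1353723) + 2301005) = 434282/(((-19 + 690) + 1353723) + 2301005) = 434282/((671 + 1353723) + 2301005) = 434282/(1354394 + 2301005) = 434282/3655399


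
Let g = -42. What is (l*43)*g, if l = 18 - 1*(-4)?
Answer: -39732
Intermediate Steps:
l = 22 (l = 18 + 4 = 22)
(l*43)*g = (22*43)*(-42) = 946*(-42) = -39732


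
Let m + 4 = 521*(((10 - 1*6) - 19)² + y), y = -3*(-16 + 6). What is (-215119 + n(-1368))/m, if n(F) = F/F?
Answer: -215118/132851 ≈ -1.6192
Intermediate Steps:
n(F) = 1
y = 30 (y = -3*(-10) = 30)
m = 132851 (m = -4 + 521*(((10 - 1*6) - 19)² + 30) = -4 + 521*(((10 - 6) - 19)² + 30) = -4 + 521*((4 - 19)² + 30) = -4 + 521*((-15)² + 30) = -4 + 521*(225 + 30) = -4 + 521*255 = -4 + 132855 = 132851)
(-215119 + n(-1368))/m = (-215119 + 1)/132851 = -215118*1/132851 = -215118/132851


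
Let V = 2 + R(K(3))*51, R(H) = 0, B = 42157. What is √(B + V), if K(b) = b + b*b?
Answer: √42159 ≈ 205.33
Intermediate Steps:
K(b) = b + b²
V = 2 (V = 2 + 0*51 = 2 + 0 = 2)
√(B + V) = √(42157 + 2) = √42159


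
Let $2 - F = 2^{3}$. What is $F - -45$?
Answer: $39$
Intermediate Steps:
$F = -6$ ($F = 2 - 2^{3} = 2 - 8 = -6$)
$F - -45 = -6 - -45 = -6 + 45 = 39$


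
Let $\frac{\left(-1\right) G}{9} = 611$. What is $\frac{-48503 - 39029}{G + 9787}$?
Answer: $- \frac{21883}{1072} \approx -20.413$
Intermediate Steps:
$G = -5499$ ($G = \left(-9\right) 611 = -5499$)
$\frac{-48503 - 39029}{G + 9787} = \frac{-48503 - 39029}{-5499 + 9787} = - \frac{87532}{4288} = \left(-87532\right) \frac{1}{4288} = - \frac{21883}{1072}$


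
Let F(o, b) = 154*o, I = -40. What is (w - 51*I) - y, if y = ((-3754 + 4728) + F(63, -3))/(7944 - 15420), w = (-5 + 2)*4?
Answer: 3793001/1869 ≈ 2029.4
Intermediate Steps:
w = -12 (w = -3*4 = -12)
y = -2669/1869 (y = ((-3754 + 4728) + 154*63)/(7944 - 15420) = (974 + 9702)/(-7476) = 10676*(-1/7476) = -2669/1869 ≈ -1.4280)
(w - 51*I) - y = (-12 - 51*(-40)) - 1*(-2669/1869) = (-12 + 2040) + 2669/1869 = 2028 + 2669/1869 = 3793001/1869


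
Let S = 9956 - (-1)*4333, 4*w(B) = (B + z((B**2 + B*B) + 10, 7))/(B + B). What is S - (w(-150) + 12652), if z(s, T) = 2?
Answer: 491063/300 ≈ 1636.9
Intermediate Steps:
w(B) = (2 + B)/(8*B) (w(B) = ((B + 2)/(B + B))/4 = ((2 + B)/((2*B)))/4 = ((2 + B)*(1/(2*B)))/4 = ((2 + B)/(2*B))/4 = (2 + B)/(8*B))
S = 14289 (S = 9956 - 1*(-4333) = 9956 + 4333 = 14289)
S - (w(-150) + 12652) = 14289 - ((1/8)*(2 - 150)/(-150) + 12652) = 14289 - ((1/8)*(-1/150)*(-148) + 12652) = 14289 - (37/300 + 12652) = 14289 - 1*3795637/300 = 14289 - 3795637/300 = 491063/300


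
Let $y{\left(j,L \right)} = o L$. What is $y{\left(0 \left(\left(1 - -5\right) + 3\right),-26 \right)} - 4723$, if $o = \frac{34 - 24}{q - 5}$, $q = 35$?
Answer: $- \frac{14195}{3} \approx -4731.7$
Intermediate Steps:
$o = \frac{1}{3}$ ($o = \frac{34 - 24}{35 - 5} = \frac{10}{30} = 10 \cdot \frac{1}{30} = \frac{1}{3} \approx 0.33333$)
$y{\left(j,L \right)} = \frac{L}{3}$
$y{\left(0 \left(\left(1 - -5\right) + 3\right),-26 \right)} - 4723 = \frac{1}{3} \left(-26\right) - 4723 = - \frac{26}{3} - 4723 = - \frac{14195}{3}$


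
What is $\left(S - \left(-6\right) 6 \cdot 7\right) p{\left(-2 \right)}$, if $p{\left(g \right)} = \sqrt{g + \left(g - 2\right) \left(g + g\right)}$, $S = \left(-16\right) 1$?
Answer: $236 \sqrt{14} \approx 883.03$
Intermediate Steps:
$S = -16$
$p{\left(g \right)} = \sqrt{g + 2 g \left(-2 + g\right)}$ ($p{\left(g \right)} = \sqrt{g + \left(-2 + g\right) 2 g} = \sqrt{g + 2 g \left(-2 + g\right)}$)
$\left(S - \left(-6\right) 6 \cdot 7\right) p{\left(-2 \right)} = \left(-16 - \left(-6\right) 6 \cdot 7\right) \sqrt{- 2 \left(-3 + 2 \left(-2\right)\right)} = \left(-16 - \left(-36\right) 7\right) \sqrt{- 2 \left(-3 - 4\right)} = \left(-16 - -252\right) \sqrt{\left(-2\right) \left(-7\right)} = \left(-16 + 252\right) \sqrt{14} = 236 \sqrt{14}$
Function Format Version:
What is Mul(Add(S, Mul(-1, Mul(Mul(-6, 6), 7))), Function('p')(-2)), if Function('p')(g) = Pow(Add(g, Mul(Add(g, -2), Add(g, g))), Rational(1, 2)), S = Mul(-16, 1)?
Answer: Mul(236, Pow(14, Rational(1, 2))) ≈ 883.03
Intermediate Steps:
S = -16
Function('p')(g) = Pow(Add(g, Mul(2, g, Add(-2, g))), Rational(1, 2)) (Function('p')(g) = Pow(Add(g, Mul(Add(-2, g), Mul(2, g))), Rational(1, 2)) = Pow(Add(g, Mul(2, g, Add(-2, g))), Rational(1, 2)))
Mul(Add(S, Mul(-1, Mul(Mul(-6, 6), 7))), Function('p')(-2)) = Mul(Add(-16, Mul(-1, Mul(Mul(-6, 6), 7))), Pow(Mul(-2, Add(-3, Mul(2, -2))), Rational(1, 2))) = Mul(Add(-16, Mul(-1, Mul(-36, 7))), Pow(Mul(-2, Add(-3, -4)), Rational(1, 2))) = Mul(Add(-16, Mul(-1, -252)), Pow(Mul(-2, -7), Rational(1, 2))) = Mul(Add(-16, 252), Pow(14, Rational(1, 2))) = Mul(236, Pow(14, Rational(1, 2)))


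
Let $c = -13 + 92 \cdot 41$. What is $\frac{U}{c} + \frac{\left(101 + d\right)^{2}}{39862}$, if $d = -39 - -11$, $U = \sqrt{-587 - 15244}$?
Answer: $\frac{5329}{39862} + \frac{i \sqrt{1759}}{1253} \approx 0.13369 + 0.033472 i$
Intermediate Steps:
$U = 3 i \sqrt{1759}$ ($U = \sqrt{-15831} = 3 i \sqrt{1759} \approx 125.82 i$)
$c = 3759$ ($c = -13 + 3772 = 3759$)
$d = -28$ ($d = -39 + 11 = -28$)
$\frac{U}{c} + \frac{\left(101 + d\right)^{2}}{39862} = \frac{3 i \sqrt{1759}}{3759} + \frac{\left(101 - 28\right)^{2}}{39862} = 3 i \sqrt{1759} \cdot \frac{1}{3759} + 73^{2} \cdot \frac{1}{39862} = \frac{i \sqrt{1759}}{1253} + 5329 \cdot \frac{1}{39862} = \frac{i \sqrt{1759}}{1253} + \frac{5329}{39862} = \frac{5329}{39862} + \frac{i \sqrt{1759}}{1253}$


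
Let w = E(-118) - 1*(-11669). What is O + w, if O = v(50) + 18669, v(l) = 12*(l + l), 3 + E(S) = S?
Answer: 31417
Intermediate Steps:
E(S) = -3 + S
v(l) = 24*l (v(l) = 12*(2*l) = 24*l)
w = 11548 (w = (-3 - 118) - 1*(-11669) = -121 + 11669 = 11548)
O = 19869 (O = 24*50 + 18669 = 1200 + 18669 = 19869)
O + w = 19869 + 11548 = 31417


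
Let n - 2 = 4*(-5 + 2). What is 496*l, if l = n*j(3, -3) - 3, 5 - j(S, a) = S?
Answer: -11408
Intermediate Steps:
j(S, a) = 5 - S
n = -10 (n = 2 + 4*(-5 + 2) = 2 + 4*(-3) = 2 - 12 = -10)
l = -23 (l = -10*(5 - 1*3) - 3 = -10*(5 - 3) - 3 = -10*2 - 3 = -20 - 3 = -23)
496*l = 496*(-23) = -11408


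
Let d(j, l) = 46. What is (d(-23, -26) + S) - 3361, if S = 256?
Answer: -3059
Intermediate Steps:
(d(-23, -26) + S) - 3361 = (46 + 256) - 3361 = 302 - 3361 = -3059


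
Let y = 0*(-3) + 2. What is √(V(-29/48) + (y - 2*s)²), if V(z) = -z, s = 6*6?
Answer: √705687/12 ≈ 70.004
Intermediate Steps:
s = 36
y = 2 (y = 0 + 2 = 2)
√(V(-29/48) + (y - 2*s)²) = √(-(-29)/48 + (2 - 2*36)²) = √(-(-29)/48 + (2 - 72)²) = √(-1*(-29/48) + (-70)²) = √(29/48 + 4900) = √(235229/48) = √705687/12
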